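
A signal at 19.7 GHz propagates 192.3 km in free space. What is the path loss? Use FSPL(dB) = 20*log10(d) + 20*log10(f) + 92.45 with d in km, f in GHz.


20*log10(192.3) = 45.68
20*log10(19.7) = 25.89
FSPL = 164.0 dB

164.0 dB


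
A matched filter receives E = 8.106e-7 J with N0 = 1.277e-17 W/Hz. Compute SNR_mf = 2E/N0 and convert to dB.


SNR_lin = 2 * 8.106e-7 / 1.277e-17 = 1.27e11
SNR_dB = 10*log10(1.27e11) = 111.0 dB

111.0 dB


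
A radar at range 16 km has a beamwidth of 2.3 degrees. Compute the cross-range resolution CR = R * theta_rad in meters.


BW_rad = 0.040142573
CR = 16000 * 0.040142573 = 642.3 m

642.3 m


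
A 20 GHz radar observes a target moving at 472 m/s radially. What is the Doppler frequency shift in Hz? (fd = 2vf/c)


fd = 2 * 472 * 20000000000.0 / 3e8 = 62933.3 Hz

62933.3 Hz


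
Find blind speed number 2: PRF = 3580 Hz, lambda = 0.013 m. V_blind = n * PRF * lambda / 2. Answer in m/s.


V_blind = 2 * 3580 * 0.013 / 2 = 46.5 m/s

46.5 m/s


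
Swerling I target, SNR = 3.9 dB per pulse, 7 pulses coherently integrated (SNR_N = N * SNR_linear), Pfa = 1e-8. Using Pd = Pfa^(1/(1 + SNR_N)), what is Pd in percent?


SNR_lin = 10^(3.9/10) = 2.45471
SNR_N = 7 * 2.45471 = 17.18297
1/(1 + SNR_N) = 1/18.18297 = 0.0549965
Pd = (1e-8)^0.0549965 = 0.3631
Pd = 36.3%

36.3%


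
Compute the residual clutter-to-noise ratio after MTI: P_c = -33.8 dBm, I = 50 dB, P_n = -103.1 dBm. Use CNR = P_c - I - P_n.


CNR = -33.8 - 50 - (-103.1) = 19.3 dB

19.3 dB


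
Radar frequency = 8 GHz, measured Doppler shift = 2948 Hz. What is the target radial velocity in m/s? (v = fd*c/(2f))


v = 2948 * 3e8 / (2 * 8000000000.0) = 55.3 m/s

55.3 m/s


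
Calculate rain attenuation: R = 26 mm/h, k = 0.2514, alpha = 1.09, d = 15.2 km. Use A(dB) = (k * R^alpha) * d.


gamma = 0.2514 * 26^1.09 = 8.763674 dB/km
A = 8.763674 * 15.2 = 133.21 dB

133.21 dB


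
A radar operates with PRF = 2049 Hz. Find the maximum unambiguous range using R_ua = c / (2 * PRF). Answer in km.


R_ua = 3e8 / (2 * 2049) = 73206.4 m = 73.2 km

73.2 km


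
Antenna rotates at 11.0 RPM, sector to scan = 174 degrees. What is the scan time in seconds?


t = 174 / (11.0 * 360) * 60 = 2.64 s

2.64 s


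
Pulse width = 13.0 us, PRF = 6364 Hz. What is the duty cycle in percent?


DC = 13.0e-6 * 6364 * 100 = 8.27%

8.27%


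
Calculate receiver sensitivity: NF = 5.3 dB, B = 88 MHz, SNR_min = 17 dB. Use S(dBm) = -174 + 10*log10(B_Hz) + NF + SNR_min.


10*log10(88000000.0) = 79.44
S = -174 + 79.44 + 5.3 + 17 = -72.3 dBm

-72.3 dBm


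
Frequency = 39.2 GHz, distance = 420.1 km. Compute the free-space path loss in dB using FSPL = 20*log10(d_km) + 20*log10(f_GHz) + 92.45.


20*log10(420.1) = 52.47
20*log10(39.2) = 31.87
FSPL = 176.8 dB

176.8 dB


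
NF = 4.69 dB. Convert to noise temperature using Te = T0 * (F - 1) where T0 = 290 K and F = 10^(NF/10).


NF_lin = 10^(4.69/10) = 2.944422
Te = 290 * (2.944422 - 1) = 563.9 K

563.9 K


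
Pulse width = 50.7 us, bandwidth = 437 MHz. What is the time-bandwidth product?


TBP = 50.7 * 437 = 22155.9

22155.9


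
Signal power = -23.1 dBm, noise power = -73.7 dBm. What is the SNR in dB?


SNR = -23.1 - (-73.7) = 50.6 dB

50.6 dB


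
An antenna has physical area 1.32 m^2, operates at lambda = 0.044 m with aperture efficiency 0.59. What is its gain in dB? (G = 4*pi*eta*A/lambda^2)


G_linear = 4*pi*0.59*1.32/0.044^2 = 5055.11
G_dB = 10*log10(5055.11) = 37.0 dB

37.0 dB


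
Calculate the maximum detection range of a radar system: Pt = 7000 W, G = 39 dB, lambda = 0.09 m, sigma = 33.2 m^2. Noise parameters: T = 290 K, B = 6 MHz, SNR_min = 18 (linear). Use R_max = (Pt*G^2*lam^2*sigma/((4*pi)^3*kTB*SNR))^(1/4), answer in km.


G_lin = 10^(39/10) = 7943.282347
R^4 = 7000 * 7943.282347^2 * 0.09^2 * 33.2 / ((4*pi)^3 * 1.38e-23 * 290 * 6000000.0 * 18)
R^4 = 1.38481e20 m^4
R_max = (1.38481e20)^(1/4) = 108479.5 m = 108.5 km

108.5 km


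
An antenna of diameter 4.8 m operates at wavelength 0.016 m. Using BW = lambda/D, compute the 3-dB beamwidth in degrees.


BW_rad = 0.016 / 4.8 = 0.003333
BW_deg = 0.19 degrees

0.19 degrees


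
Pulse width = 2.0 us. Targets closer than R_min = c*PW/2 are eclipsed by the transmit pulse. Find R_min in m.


R_min = 3e8 * 2.0e-6 / 2 = 300.0 m

300.0 m


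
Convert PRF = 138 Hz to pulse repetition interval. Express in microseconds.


PRI = 1/138 = 0.0072463768 s = 7246.4 us

7246.4 us


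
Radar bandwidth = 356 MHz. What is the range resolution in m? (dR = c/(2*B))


dR = 3e8 / (2 * 356000000.0) = 0.42 m

0.42 m


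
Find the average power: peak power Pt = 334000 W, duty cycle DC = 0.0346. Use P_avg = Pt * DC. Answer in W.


P_avg = 334000 * 0.0346 = 11556.4 W

11556.4 W


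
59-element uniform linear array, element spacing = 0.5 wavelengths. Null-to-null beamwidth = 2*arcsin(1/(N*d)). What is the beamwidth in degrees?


1/(N*d) = 1/(59*0.5) = 0.033898
BW = 2*arcsin(0.033898) = 3.9 degrees

3.9 degrees


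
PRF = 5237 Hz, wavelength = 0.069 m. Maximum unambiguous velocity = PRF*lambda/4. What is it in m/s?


V_ua = 5237 * 0.069 / 4 = 90.3 m/s

90.3 m/s


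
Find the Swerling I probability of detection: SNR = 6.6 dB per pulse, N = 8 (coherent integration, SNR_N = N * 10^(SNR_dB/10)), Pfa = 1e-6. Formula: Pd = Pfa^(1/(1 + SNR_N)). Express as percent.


SNR_lin = 10^(6.6/10) = 4.57088
SNR_N = 8 * 4.57088 = 36.56704
1/(1 + SNR_N) = 1/37.56704 = 0.0266191
Pd = (1e-6)^0.0266191 = 0.69229
Pd = 69.2%

69.2%


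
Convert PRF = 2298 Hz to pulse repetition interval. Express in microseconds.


PRI = 1/2298 = 0.000435161 s = 435.2 us

435.2 us


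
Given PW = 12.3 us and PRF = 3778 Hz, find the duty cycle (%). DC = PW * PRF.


DC = 12.3e-6 * 3778 * 100 = 4.65%

4.65%


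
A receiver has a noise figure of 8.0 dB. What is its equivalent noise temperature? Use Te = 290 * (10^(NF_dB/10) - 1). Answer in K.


NF_lin = 10^(8.0/10) = 6.309573
Te = 290 * (6.309573 - 1) = 1539.8 K

1539.8 K


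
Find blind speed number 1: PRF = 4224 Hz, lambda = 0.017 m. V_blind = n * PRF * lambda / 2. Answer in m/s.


V_blind = 1 * 4224 * 0.017 / 2 = 35.9 m/s

35.9 m/s


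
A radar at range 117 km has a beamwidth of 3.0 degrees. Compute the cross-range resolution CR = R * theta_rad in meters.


BW_rad = 0.052359878
CR = 117000 * 0.052359878 = 6126.1 m

6126.1 m


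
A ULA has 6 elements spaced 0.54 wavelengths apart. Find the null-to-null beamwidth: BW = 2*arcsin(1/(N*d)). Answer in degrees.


1/(N*d) = 1/(6*0.54) = 0.308642
BW = 2*arcsin(0.308642) = 36.0 degrees

36.0 degrees


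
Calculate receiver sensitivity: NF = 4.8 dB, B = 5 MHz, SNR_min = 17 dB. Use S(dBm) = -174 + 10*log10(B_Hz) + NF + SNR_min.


10*log10(5000000.0) = 66.99
S = -174 + 66.99 + 4.8 + 17 = -85.2 dBm

-85.2 dBm


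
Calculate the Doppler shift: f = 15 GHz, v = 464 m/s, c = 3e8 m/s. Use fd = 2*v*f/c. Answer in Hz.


fd = 2 * 464 * 15000000000.0 / 3e8 = 46400.0 Hz

46400.0 Hz


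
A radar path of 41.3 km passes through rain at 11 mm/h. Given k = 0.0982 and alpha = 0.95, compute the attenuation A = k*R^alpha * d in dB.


gamma = 0.0982 * 11^0.95 = 0.958152 dB/km
A = 0.958152 * 41.3 = 39.57 dB

39.57 dB


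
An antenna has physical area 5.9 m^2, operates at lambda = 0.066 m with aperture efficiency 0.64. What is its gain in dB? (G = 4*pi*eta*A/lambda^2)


G_linear = 4*pi*0.64*5.9/0.066^2 = 10893.16
G_dB = 10*log10(10893.16) = 40.4 dB

40.4 dB


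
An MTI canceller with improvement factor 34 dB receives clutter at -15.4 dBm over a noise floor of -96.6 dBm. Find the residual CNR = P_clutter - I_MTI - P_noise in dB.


CNR = -15.4 - 34 - (-96.6) = 47.2 dB

47.2 dB


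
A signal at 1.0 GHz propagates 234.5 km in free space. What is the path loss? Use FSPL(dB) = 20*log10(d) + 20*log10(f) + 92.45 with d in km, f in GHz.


20*log10(234.5) = 47.4
20*log10(1.0) = 0.0
FSPL = 139.9 dB

139.9 dB


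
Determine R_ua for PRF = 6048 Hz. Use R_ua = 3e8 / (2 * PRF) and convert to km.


R_ua = 3e8 / (2 * 6048) = 24801.6 m = 24.8 km

24.8 km


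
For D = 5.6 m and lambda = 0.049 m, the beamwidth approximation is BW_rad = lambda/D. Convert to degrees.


BW_rad = 0.049 / 5.6 = 0.00875
BW_deg = 0.5 degrees

0.5 degrees


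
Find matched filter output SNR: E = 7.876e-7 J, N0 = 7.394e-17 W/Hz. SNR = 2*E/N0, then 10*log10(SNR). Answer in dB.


SNR_lin = 2 * 7.876e-7 / 7.394e-17 = 2.13e10
SNR_dB = 10*log10(2.13e10) = 103.3 dB

103.3 dB


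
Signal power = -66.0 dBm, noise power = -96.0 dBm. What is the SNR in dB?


SNR = -66.0 - (-96.0) = 30.0 dB

30.0 dB


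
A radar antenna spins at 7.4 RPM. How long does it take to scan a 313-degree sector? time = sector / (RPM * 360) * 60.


t = 313 / (7.4 * 360) * 60 = 7.05 s

7.05 s


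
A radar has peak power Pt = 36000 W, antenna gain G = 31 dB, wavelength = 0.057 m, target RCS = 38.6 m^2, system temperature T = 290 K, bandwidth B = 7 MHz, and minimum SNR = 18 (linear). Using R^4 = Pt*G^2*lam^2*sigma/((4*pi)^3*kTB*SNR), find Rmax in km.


G_lin = 10^(31/10) = 1258.925412
R^4 = 36000 * 1258.925412^2 * 0.057^2 * 38.6 / ((4*pi)^3 * 1.38e-23 * 290 * 7000000.0 * 18)
R^4 = 7.15093e18 m^4
R_max = (7.15093e18)^(1/4) = 51711.9 m = 51.7 km

51.7 km


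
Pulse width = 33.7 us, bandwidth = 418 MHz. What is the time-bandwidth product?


TBP = 33.7 * 418 = 14086.6

14086.6


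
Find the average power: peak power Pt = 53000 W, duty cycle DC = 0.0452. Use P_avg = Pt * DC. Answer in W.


P_avg = 53000 * 0.0452 = 2395.6 W

2395.6 W


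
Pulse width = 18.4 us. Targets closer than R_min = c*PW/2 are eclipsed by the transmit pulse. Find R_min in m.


R_min = 3e8 * 18.4e-6 / 2 = 2760.0 m

2760.0 m


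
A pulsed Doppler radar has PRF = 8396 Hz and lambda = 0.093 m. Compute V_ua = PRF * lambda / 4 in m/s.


V_ua = 8396 * 0.093 / 4 = 195.2 m/s

195.2 m/s


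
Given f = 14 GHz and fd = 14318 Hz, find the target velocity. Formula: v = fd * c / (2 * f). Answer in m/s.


v = 14318 * 3e8 / (2 * 14000000000.0) = 153.4 m/s

153.4 m/s


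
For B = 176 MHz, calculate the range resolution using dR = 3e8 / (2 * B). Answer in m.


dR = 3e8 / (2 * 176000000.0) = 0.85 m

0.85 m


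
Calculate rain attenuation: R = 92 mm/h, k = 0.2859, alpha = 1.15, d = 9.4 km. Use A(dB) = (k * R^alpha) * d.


gamma = 0.2859 * 92^1.15 = 51.828681 dB/km
A = 51.828681 * 9.4 = 487.19 dB

487.19 dB


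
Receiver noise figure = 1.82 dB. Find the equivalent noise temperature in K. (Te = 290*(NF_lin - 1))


NF_lin = 10^(1.82/10) = 1.520548
Te = 290 * (1.520548 - 1) = 151.0 K

151.0 K


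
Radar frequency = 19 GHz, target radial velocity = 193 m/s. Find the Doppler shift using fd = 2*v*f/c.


fd = 2 * 193 * 19000000000.0 / 3e8 = 24446.7 Hz

24446.7 Hz


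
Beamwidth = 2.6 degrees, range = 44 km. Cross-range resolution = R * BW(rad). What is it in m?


BW_rad = 0.045378561
CR = 44000 * 0.045378561 = 1996.7 m

1996.7 m


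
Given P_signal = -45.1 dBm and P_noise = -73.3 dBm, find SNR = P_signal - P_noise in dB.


SNR = -45.1 - (-73.3) = 28.2 dB

28.2 dB


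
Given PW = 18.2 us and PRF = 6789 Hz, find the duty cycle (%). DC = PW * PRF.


DC = 18.2e-6 * 6789 * 100 = 12.36%

12.36%


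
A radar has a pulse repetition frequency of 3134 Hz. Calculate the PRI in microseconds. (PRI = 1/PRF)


PRI = 1/3134 = 0.000319081 s = 319.1 us

319.1 us


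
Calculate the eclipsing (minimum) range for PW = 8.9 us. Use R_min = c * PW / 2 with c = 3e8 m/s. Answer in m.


R_min = 3e8 * 8.9e-6 / 2 = 1335.0 m

1335.0 m


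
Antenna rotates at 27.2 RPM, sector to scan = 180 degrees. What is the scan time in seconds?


t = 180 / (27.2 * 360) * 60 = 1.1 s

1.1 s


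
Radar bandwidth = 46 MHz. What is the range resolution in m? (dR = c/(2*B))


dR = 3e8 / (2 * 46000000.0) = 3.26 m

3.26 m


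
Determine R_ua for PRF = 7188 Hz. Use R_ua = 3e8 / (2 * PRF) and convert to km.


R_ua = 3e8 / (2 * 7188) = 20868.1 m = 20.9 km

20.9 km


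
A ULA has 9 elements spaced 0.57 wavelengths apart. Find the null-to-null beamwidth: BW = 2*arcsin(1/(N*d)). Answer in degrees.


1/(N*d) = 1/(9*0.57) = 0.194932
BW = 2*arcsin(0.194932) = 22.5 degrees

22.5 degrees


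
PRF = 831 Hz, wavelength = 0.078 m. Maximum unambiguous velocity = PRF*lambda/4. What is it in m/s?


V_ua = 831 * 0.078 / 4 = 16.2 m/s

16.2 m/s


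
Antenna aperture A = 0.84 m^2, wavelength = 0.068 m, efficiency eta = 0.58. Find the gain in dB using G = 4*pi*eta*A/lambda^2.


G_linear = 4*pi*0.58*0.84/0.068^2 = 1324.03
G_dB = 10*log10(1324.03) = 31.2 dB

31.2 dB


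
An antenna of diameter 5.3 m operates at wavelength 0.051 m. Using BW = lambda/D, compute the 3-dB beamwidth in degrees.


BW_rad = 0.051 / 5.3 = 0.009623
BW_deg = 0.55 degrees

0.55 degrees


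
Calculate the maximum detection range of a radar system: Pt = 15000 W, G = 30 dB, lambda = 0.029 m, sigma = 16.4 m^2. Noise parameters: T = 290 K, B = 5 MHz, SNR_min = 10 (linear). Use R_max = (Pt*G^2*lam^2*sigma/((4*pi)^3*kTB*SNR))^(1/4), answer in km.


G_lin = 10^(30/10) = 1000.0
R^4 = 15000 * 1000.0^2 * 0.029^2 * 16.4 / ((4*pi)^3 * 1.38e-23 * 290 * 5000000.0 * 10)
R^4 = 5.2102e17 m^4
R_max = (5.2102e17)^(1/4) = 26866.7 m = 26.9 km

26.9 km


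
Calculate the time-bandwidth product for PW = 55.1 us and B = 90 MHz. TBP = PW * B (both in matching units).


TBP = 55.1 * 90 = 4959.0

4959.0


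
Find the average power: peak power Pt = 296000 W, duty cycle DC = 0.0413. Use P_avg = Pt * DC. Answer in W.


P_avg = 296000 * 0.0413 = 12224.8 W

12224.8 W


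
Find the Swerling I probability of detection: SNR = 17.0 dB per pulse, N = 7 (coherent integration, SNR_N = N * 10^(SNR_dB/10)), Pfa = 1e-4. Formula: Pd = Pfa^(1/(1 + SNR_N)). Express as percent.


SNR_lin = 10^(17.0/10) = 50.11872
SNR_N = 7 * 50.11872 = 350.83104
1/(1 + SNR_N) = 1/351.83104 = 0.0028423
Pd = (1e-4)^0.0028423 = 0.97416
Pd = 97.4%

97.4%


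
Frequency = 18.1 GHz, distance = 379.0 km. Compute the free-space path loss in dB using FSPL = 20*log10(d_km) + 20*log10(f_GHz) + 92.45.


20*log10(379.0) = 51.57
20*log10(18.1) = 25.15
FSPL = 169.2 dB

169.2 dB


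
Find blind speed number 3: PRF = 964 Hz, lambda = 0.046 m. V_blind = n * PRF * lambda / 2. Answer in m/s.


V_blind = 3 * 964 * 0.046 / 2 = 66.5 m/s

66.5 m/s


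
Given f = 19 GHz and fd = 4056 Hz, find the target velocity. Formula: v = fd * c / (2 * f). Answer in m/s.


v = 4056 * 3e8 / (2 * 19000000000.0) = 32.0 m/s

32.0 m/s


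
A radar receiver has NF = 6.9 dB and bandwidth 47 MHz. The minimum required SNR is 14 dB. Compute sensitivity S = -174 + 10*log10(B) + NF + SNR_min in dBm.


10*log10(47000000.0) = 76.72
S = -174 + 76.72 + 6.9 + 14 = -76.4 dBm

-76.4 dBm


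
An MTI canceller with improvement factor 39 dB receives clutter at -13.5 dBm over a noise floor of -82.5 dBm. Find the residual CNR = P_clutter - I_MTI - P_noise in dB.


CNR = -13.5 - 39 - (-82.5) = 30.0 dB

30.0 dB


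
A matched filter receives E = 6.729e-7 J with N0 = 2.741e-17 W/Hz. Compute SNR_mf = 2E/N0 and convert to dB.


SNR_lin = 2 * 6.729e-7 / 2.741e-17 = 4.91e10
SNR_dB = 10*log10(4.91e10) = 106.9 dB

106.9 dB


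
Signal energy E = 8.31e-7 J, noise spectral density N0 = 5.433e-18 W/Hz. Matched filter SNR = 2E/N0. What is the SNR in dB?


SNR_lin = 2 * 8.31e-7 / 5.433e-18 = 3.059e11
SNR_dB = 10*log10(3.059e11) = 114.9 dB

114.9 dB


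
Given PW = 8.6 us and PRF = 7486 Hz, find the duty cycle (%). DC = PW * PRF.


DC = 8.6e-6 * 7486 * 100 = 6.44%

6.44%


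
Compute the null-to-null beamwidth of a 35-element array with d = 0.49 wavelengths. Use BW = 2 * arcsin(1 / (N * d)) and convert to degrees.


1/(N*d) = 1/(35*0.49) = 0.058309
BW = 2*arcsin(0.058309) = 6.7 degrees

6.7 degrees


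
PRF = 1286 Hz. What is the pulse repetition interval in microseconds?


PRI = 1/1286 = 0.000777605 s = 777.6 us

777.6 us


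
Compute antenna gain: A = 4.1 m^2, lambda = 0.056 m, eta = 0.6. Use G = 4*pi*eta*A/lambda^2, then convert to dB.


G_linear = 4*pi*0.6*4.1/0.056^2 = 9857.55
G_dB = 10*log10(9857.55) = 39.9 dB

39.9 dB


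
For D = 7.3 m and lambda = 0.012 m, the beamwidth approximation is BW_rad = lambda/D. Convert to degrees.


BW_rad = 0.012 / 7.3 = 0.001644
BW_deg = 0.09 degrees

0.09 degrees


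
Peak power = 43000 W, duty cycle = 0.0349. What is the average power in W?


P_avg = 43000 * 0.0349 = 1500.7 W

1500.7 W


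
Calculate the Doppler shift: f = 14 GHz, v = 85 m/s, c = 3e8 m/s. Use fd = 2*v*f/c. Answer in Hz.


fd = 2 * 85 * 14000000000.0 / 3e8 = 7933.3 Hz

7933.3 Hz


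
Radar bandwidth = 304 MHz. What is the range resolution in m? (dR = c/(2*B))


dR = 3e8 / (2 * 304000000.0) = 0.49 m

0.49 m


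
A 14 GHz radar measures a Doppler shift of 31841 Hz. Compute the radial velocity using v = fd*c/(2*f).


v = 31841 * 3e8 / (2 * 14000000000.0) = 341.2 m/s

341.2 m/s


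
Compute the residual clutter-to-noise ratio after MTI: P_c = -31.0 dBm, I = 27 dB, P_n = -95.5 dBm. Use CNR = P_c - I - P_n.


CNR = -31.0 - 27 - (-95.5) = 37.5 dB

37.5 dB


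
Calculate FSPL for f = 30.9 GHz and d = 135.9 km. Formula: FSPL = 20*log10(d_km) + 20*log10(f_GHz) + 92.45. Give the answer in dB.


20*log10(135.9) = 42.66
20*log10(30.9) = 29.8
FSPL = 164.9 dB

164.9 dB


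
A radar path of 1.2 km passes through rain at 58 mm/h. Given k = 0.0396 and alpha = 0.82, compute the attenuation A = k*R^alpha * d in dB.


gamma = 0.0396 * 58^0.82 = 1.105875 dB/km
A = 1.105875 * 1.2 = 1.33 dB

1.33 dB


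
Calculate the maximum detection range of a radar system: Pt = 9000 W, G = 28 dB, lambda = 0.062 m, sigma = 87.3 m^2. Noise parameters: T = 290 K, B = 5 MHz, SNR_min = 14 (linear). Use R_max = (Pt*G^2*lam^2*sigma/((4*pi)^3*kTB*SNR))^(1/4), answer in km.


G_lin = 10^(28/10) = 630.957344
R^4 = 9000 * 630.957344^2 * 0.062^2 * 87.3 / ((4*pi)^3 * 1.38e-23 * 290 * 5000000.0 * 14)
R^4 = 2.16289e18 m^4
R_max = (2.16289e18)^(1/4) = 38349.4 m = 38.3 km

38.3 km


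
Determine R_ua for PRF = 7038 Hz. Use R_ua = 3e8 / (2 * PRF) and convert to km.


R_ua = 3e8 / (2 * 7038) = 21312.9 m = 21.3 km

21.3 km


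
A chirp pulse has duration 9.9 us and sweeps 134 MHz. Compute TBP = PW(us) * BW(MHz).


TBP = 9.9 * 134 = 1326.6

1326.6


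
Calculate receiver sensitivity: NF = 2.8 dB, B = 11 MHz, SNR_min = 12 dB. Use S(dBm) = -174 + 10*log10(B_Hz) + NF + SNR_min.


10*log10(11000000.0) = 70.41
S = -174 + 70.41 + 2.8 + 12 = -88.8 dBm

-88.8 dBm


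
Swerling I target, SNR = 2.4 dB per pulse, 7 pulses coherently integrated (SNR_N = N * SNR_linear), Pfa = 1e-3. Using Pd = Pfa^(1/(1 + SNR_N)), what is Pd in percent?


SNR_lin = 10^(2.4/10) = 1.7378
SNR_N = 7 * 1.7378 = 12.1646
1/(1 + SNR_N) = 1/13.1646 = 0.0759613
Pd = (1e-3)^0.0759613 = 0.59172
Pd = 59.2%

59.2%


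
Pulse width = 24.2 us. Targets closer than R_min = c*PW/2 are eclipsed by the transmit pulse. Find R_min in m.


R_min = 3e8 * 24.2e-6 / 2 = 3630.0 m

3630.0 m


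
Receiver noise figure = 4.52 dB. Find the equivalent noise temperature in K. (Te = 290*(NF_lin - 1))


NF_lin = 10^(4.52/10) = 2.831392
Te = 290 * (2.831392 - 1) = 531.1 K

531.1 K


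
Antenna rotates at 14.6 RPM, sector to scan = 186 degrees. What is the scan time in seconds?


t = 186 / (14.6 * 360) * 60 = 2.12 s

2.12 s


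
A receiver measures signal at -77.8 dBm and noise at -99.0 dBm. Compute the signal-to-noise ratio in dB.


SNR = -77.8 - (-99.0) = 21.2 dB

21.2 dB


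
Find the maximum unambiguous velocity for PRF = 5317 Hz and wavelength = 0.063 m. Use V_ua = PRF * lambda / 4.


V_ua = 5317 * 0.063 / 4 = 83.7 m/s

83.7 m/s


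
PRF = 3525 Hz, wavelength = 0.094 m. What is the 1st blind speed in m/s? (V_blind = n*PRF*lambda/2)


V_blind = 1 * 3525 * 0.094 / 2 = 165.7 m/s

165.7 m/s


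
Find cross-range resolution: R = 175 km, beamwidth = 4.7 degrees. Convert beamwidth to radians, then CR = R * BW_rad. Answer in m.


BW_rad = 0.082030475
CR = 175000 * 0.082030475 = 14355.3 m

14355.3 m


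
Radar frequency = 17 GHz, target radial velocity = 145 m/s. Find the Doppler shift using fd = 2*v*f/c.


fd = 2 * 145 * 17000000000.0 / 3e8 = 16433.3 Hz

16433.3 Hz


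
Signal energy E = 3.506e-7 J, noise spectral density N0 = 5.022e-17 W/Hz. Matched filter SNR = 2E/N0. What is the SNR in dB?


SNR_lin = 2 * 3.506e-7 / 5.022e-17 = 1.396e10
SNR_dB = 10*log10(1.396e10) = 101.4 dB

101.4 dB


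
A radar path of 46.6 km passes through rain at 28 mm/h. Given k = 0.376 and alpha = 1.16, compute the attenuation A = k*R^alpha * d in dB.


gamma = 0.376 * 28^1.16 = 17.942839 dB/km
A = 17.942839 * 46.6 = 836.14 dB

836.14 dB


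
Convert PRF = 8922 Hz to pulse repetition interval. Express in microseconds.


PRI = 1/8922 = 0.0001120825 s = 112.1 us

112.1 us


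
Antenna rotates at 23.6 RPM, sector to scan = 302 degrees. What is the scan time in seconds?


t = 302 / (23.6 * 360) * 60 = 2.13 s

2.13 s


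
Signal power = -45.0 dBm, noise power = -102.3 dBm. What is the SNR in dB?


SNR = -45.0 - (-102.3) = 57.3 dB

57.3 dB


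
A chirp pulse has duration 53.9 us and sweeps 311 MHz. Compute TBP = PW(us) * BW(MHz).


TBP = 53.9 * 311 = 16762.9

16762.9


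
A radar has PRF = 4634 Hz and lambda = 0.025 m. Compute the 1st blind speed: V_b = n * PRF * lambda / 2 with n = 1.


V_blind = 1 * 4634 * 0.025 / 2 = 57.9 m/s

57.9 m/s


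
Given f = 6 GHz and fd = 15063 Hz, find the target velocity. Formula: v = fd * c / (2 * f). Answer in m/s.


v = 15063 * 3e8 / (2 * 6000000000.0) = 376.6 m/s

376.6 m/s


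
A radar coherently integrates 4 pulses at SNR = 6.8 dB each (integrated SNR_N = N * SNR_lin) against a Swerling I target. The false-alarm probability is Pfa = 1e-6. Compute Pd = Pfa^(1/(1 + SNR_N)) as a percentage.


SNR_lin = 10^(6.8/10) = 4.7863
SNR_N = 4 * 4.7863 = 19.1452
1/(1 + SNR_N) = 1/20.1452 = 0.0496396
Pd = (1e-6)^0.0496396 = 0.50369
Pd = 50.4%

50.4%


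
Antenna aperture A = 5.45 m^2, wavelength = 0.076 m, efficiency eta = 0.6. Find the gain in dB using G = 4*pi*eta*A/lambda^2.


G_linear = 4*pi*0.6*5.45/0.076^2 = 7114.27
G_dB = 10*log10(7114.27) = 38.5 dB

38.5 dB


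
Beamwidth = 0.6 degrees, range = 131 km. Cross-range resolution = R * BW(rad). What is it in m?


BW_rad = 0.010471976
CR = 131000 * 0.010471976 = 1371.8 m

1371.8 m


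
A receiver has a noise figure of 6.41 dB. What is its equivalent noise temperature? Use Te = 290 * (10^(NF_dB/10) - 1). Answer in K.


NF_lin = 10^(6.41/10) = 4.375221
Te = 290 * (4.375221 - 1) = 978.8 K

978.8 K


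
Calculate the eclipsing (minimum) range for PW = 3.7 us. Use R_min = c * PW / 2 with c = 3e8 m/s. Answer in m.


R_min = 3e8 * 3.7e-6 / 2 = 555.0 m

555.0 m


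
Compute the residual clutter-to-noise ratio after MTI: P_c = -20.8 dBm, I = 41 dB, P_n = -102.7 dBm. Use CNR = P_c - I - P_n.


CNR = -20.8 - 41 - (-102.7) = 40.9 dB

40.9 dB


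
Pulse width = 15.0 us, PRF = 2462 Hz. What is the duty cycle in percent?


DC = 15.0e-6 * 2462 * 100 = 3.69%

3.69%


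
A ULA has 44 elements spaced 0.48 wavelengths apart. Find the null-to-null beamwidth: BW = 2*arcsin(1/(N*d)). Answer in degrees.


1/(N*d) = 1/(44*0.48) = 0.047348
BW = 2*arcsin(0.047348) = 5.4 degrees

5.4 degrees


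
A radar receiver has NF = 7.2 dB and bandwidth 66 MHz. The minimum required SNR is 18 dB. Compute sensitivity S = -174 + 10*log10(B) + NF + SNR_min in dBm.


10*log10(66000000.0) = 78.2
S = -174 + 78.2 + 7.2 + 18 = -70.6 dBm

-70.6 dBm


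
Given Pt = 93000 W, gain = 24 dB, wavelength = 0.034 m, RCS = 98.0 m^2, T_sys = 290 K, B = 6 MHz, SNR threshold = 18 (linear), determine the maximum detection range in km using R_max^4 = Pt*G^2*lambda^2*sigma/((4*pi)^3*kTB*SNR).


G_lin = 10^(24/10) = 251.188643
R^4 = 93000 * 251.188643^2 * 0.034^2 * 98.0 / ((4*pi)^3 * 1.38e-23 * 290 * 6000000.0 * 18)
R^4 = 7.75062e17 m^4
R_max = (7.75062e17)^(1/4) = 29671.1 m = 29.7 km

29.7 km


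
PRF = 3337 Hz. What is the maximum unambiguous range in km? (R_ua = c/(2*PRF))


R_ua = 3e8 / (2 * 3337) = 44950.6 m = 45.0 km

45.0 km


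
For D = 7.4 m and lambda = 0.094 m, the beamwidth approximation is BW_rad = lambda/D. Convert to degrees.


BW_rad = 0.094 / 7.4 = 0.012703
BW_deg = 0.73 degrees

0.73 degrees


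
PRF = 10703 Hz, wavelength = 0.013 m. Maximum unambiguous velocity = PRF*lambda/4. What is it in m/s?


V_ua = 10703 * 0.013 / 4 = 34.8 m/s

34.8 m/s


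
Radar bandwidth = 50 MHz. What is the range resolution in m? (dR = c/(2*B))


dR = 3e8 / (2 * 50000000.0) = 3.0 m

3.0 m


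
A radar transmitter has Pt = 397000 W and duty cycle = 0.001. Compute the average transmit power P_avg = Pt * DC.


P_avg = 397000 * 0.001 = 397.0 W

397.0 W


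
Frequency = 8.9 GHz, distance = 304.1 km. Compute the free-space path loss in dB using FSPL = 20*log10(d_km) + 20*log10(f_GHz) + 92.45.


20*log10(304.1) = 49.66
20*log10(8.9) = 18.99
FSPL = 161.1 dB

161.1 dB


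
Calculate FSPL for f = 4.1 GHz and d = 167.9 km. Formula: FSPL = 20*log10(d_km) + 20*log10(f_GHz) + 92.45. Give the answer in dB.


20*log10(167.9) = 44.5
20*log10(4.1) = 12.26
FSPL = 149.2 dB

149.2 dB


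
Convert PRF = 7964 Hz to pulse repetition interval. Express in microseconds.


PRI = 1/7964 = 0.000125565 s = 125.6 us

125.6 us


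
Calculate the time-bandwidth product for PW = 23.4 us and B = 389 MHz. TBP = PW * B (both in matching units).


TBP = 23.4 * 389 = 9102.6

9102.6


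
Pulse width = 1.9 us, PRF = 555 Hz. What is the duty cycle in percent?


DC = 1.9e-6 * 555 * 100 = 0.11%

0.11%


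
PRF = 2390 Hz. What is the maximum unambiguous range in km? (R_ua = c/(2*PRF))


R_ua = 3e8 / (2 * 2390) = 62761.5 m = 62.8 km

62.8 km


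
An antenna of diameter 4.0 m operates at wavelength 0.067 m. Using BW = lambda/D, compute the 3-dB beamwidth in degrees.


BW_rad = 0.067 / 4.0 = 0.01675
BW_deg = 0.96 degrees

0.96 degrees


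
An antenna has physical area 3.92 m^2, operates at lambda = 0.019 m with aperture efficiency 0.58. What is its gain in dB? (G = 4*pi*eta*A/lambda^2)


G_linear = 4*pi*0.58*3.92/0.019^2 = 79143.77
G_dB = 10*log10(79143.77) = 49.0 dB

49.0 dB


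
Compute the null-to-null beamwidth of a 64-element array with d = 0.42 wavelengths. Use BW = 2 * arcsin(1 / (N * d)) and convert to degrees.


1/(N*d) = 1/(64*0.42) = 0.037202
BW = 2*arcsin(0.037202) = 4.3 degrees

4.3 degrees


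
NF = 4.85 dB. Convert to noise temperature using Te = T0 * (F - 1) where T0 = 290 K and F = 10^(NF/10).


NF_lin = 10^(4.85/10) = 3.054921
Te = 290 * (3.054921 - 1) = 595.9 K

595.9 K


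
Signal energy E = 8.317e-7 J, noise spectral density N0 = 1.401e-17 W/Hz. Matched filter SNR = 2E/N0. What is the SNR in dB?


SNR_lin = 2 * 8.317e-7 / 1.401e-17 = 1.187e11
SNR_dB = 10*log10(1.187e11) = 110.7 dB

110.7 dB


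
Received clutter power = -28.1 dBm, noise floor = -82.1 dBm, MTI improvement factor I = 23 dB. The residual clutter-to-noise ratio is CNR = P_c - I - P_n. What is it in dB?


CNR = -28.1 - 23 - (-82.1) = 31.0 dB

31.0 dB


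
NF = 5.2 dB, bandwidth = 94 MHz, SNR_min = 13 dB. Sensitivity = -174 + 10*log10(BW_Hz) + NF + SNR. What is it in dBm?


10*log10(94000000.0) = 79.73
S = -174 + 79.73 + 5.2 + 13 = -76.1 dBm

-76.1 dBm


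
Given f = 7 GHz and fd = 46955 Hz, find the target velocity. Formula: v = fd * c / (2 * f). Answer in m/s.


v = 46955 * 3e8 / (2 * 7000000000.0) = 1006.2 m/s

1006.2 m/s


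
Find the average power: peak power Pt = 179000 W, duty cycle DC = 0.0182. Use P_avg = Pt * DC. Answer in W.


P_avg = 179000 * 0.0182 = 3257.8 W

3257.8 W


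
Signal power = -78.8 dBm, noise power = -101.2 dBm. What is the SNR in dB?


SNR = -78.8 - (-101.2) = 22.4 dB

22.4 dB


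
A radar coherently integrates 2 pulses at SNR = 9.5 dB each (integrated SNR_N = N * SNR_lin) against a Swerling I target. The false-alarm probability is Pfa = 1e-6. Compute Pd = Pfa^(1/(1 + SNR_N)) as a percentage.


SNR_lin = 10^(9.5/10) = 8.91251
SNR_N = 2 * 8.91251 = 17.82502
1/(1 + SNR_N) = 1/18.82502 = 0.0531208
Pd = (1e-6)^0.0531208 = 0.48004
Pd = 48.0%

48.0%


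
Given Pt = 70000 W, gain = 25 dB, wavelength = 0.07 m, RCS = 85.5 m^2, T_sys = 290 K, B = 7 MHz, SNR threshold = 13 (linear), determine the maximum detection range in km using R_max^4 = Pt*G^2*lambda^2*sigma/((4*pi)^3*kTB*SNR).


G_lin = 10^(25/10) = 316.227766
R^4 = 70000 * 316.227766^2 * 0.07^2 * 85.5 / ((4*pi)^3 * 1.38e-23 * 290 * 7000000.0 * 13)
R^4 = 4.058e18 m^4
R_max = (4.058e18)^(1/4) = 44882.6 m = 44.9 km

44.9 km


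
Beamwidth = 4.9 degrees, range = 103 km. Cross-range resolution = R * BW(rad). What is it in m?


BW_rad = 0.085521133
CR = 103000 * 0.085521133 = 8808.7 m

8808.7 m


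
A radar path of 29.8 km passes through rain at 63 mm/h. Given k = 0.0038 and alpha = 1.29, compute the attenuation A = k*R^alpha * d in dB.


gamma = 0.0038 * 63^1.29 = 0.796036 dB/km
A = 0.796036 * 29.8 = 23.72 dB

23.72 dB


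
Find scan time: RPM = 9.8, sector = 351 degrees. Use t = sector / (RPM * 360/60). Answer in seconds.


t = 351 / (9.8 * 360) * 60 = 5.97 s

5.97 s


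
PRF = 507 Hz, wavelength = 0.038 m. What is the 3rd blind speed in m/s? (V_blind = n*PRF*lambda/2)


V_blind = 3 * 507 * 0.038 / 2 = 28.9 m/s

28.9 m/s


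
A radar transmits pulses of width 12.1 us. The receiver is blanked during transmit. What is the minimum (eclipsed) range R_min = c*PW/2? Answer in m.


R_min = 3e8 * 12.1e-6 / 2 = 1815.0 m

1815.0 m


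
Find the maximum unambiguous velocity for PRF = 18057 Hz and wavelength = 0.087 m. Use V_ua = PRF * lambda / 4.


V_ua = 18057 * 0.087 / 4 = 392.7 m/s

392.7 m/s


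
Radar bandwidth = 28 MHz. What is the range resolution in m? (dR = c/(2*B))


dR = 3e8 / (2 * 28000000.0) = 5.36 m

5.36 m


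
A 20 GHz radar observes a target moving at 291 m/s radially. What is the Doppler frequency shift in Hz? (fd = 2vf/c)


fd = 2 * 291 * 20000000000.0 / 3e8 = 38800.0 Hz

38800.0 Hz


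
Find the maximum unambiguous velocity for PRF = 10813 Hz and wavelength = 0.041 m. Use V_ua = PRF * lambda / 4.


V_ua = 10813 * 0.041 / 4 = 110.8 m/s

110.8 m/s


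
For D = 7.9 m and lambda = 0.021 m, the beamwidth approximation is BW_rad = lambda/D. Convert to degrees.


BW_rad = 0.021 / 7.9 = 0.002658
BW_deg = 0.15 degrees

0.15 degrees


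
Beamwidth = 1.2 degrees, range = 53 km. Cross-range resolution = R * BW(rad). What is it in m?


BW_rad = 0.020943951
CR = 53000 * 0.020943951 = 1110.0 m

1110.0 m


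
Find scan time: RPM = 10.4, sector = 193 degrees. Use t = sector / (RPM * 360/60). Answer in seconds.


t = 193 / (10.4 * 360) * 60 = 3.09 s

3.09 s


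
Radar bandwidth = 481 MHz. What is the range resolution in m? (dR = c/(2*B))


dR = 3e8 / (2 * 481000000.0) = 0.31 m

0.31 m


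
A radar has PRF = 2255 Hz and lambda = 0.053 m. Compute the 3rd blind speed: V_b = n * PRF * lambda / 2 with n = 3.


V_blind = 3 * 2255 * 0.053 / 2 = 179.3 m/s

179.3 m/s


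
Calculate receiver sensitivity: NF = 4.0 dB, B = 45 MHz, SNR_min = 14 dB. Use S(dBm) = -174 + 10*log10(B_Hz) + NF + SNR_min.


10*log10(45000000.0) = 76.53
S = -174 + 76.53 + 4.0 + 14 = -79.5 dBm

-79.5 dBm


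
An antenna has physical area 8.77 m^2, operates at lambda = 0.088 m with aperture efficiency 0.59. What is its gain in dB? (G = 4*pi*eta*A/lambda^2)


G_linear = 4*pi*0.59*8.77/0.088^2 = 8396.46
G_dB = 10*log10(8396.46) = 39.2 dB

39.2 dB


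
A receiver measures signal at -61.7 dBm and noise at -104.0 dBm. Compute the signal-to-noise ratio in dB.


SNR = -61.7 - (-104.0) = 42.3 dB

42.3 dB


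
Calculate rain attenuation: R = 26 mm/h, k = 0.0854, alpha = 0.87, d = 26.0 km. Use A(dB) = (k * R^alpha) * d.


gamma = 0.0854 * 26^0.87 = 1.453733 dB/km
A = 1.453733 * 26.0 = 37.8 dB

37.8 dB


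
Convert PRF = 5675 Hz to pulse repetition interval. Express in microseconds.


PRI = 1/5675 = 0.0001762115 s = 176.2 us

176.2 us


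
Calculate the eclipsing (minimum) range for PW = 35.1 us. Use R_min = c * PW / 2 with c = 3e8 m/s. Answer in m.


R_min = 3e8 * 35.1e-6 / 2 = 5265.0 m

5265.0 m


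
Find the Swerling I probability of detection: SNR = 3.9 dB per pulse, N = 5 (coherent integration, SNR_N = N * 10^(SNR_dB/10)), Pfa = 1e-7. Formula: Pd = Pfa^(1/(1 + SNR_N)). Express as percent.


SNR_lin = 10^(3.9/10) = 2.45471
SNR_N = 5 * 2.45471 = 12.27355
1/(1 + SNR_N) = 1/13.27355 = 0.0753378
Pd = (1e-7)^0.0753378 = 0.29692
Pd = 29.7%

29.7%


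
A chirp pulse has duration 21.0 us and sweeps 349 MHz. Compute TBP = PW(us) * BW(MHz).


TBP = 21.0 * 349 = 7329.0

7329.0


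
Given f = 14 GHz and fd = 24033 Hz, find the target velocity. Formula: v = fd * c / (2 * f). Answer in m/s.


v = 24033 * 3e8 / (2 * 14000000000.0) = 257.5 m/s

257.5 m/s


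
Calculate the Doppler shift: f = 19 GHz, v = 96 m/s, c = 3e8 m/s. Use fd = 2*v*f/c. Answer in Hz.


fd = 2 * 96 * 19000000000.0 / 3e8 = 12160.0 Hz

12160.0 Hz


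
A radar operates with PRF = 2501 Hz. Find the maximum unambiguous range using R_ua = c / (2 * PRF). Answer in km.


R_ua = 3e8 / (2 * 2501) = 59976.0 m = 60.0 km

60.0 km


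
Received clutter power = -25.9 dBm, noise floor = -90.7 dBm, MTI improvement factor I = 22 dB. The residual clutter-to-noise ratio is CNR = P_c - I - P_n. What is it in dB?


CNR = -25.9 - 22 - (-90.7) = 42.8 dB

42.8 dB


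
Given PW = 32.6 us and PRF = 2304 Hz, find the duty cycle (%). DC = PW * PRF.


DC = 32.6e-6 * 2304 * 100 = 7.51%

7.51%


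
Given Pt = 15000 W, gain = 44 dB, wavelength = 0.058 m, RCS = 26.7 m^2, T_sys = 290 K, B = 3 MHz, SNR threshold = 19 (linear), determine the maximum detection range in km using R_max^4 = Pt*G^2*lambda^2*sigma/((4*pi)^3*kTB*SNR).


G_lin = 10^(44/10) = 25118.864315
R^4 = 15000 * 25118.864315^2 * 0.058^2 * 26.7 / ((4*pi)^3 * 1.38e-23 * 290 * 3000000.0 * 19)
R^4 = 1.87792e21 m^4
R_max = (1.87792e21)^(1/4) = 208170.5 m = 208.2 km

208.2 km


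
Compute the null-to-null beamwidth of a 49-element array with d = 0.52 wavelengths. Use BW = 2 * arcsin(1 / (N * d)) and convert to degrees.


1/(N*d) = 1/(49*0.52) = 0.039246
BW = 2*arcsin(0.039246) = 4.5 degrees

4.5 degrees


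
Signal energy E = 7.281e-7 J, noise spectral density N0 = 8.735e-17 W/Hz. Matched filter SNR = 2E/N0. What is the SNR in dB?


SNR_lin = 2 * 7.281e-7 / 8.735e-17 = 1.667e10
SNR_dB = 10*log10(1.667e10) = 102.2 dB

102.2 dB


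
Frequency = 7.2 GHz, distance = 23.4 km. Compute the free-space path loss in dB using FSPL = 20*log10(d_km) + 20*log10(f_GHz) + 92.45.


20*log10(23.4) = 27.38
20*log10(7.2) = 17.15
FSPL = 137.0 dB

137.0 dB


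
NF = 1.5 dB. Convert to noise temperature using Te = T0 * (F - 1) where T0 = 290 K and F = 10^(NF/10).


NF_lin = 10^(1.5/10) = 1.412538
Te = 290 * (1.412538 - 1) = 119.6 K

119.6 K


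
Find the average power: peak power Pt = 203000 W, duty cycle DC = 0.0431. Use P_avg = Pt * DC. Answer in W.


P_avg = 203000 * 0.0431 = 8749.3 W

8749.3 W


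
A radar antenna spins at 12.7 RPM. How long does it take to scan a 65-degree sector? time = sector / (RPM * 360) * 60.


t = 65 / (12.7 * 360) * 60 = 0.85 s

0.85 s


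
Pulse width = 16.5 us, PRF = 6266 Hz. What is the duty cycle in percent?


DC = 16.5e-6 * 6266 * 100 = 10.34%

10.34%


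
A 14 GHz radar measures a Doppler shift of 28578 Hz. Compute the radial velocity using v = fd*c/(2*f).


v = 28578 * 3e8 / (2 * 14000000000.0) = 306.2 m/s

306.2 m/s


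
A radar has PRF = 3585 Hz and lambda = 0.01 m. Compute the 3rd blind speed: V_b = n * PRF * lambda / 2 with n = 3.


V_blind = 3 * 3585 * 0.01 / 2 = 53.8 m/s

53.8 m/s


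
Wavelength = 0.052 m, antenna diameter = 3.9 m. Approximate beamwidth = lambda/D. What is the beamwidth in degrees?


BW_rad = 0.052 / 3.9 = 0.013333
BW_deg = 0.76 degrees

0.76 degrees


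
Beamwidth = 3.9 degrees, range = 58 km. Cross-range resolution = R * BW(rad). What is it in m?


BW_rad = 0.068067841
CR = 58000 * 0.068067841 = 3947.9 m

3947.9 m


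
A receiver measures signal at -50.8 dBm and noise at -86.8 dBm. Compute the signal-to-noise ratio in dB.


SNR = -50.8 - (-86.8) = 36.0 dB

36.0 dB


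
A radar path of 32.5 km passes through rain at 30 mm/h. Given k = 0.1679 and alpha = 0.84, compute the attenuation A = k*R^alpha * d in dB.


gamma = 0.1679 * 30^0.84 = 2.923025 dB/km
A = 2.923025 * 32.5 = 95.0 dB

95.0 dB


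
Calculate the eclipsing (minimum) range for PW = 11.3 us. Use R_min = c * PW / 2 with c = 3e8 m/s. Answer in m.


R_min = 3e8 * 11.3e-6 / 2 = 1695.0 m

1695.0 m


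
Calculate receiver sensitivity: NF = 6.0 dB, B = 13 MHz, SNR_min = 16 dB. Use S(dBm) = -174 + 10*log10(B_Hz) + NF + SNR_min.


10*log10(13000000.0) = 71.14
S = -174 + 71.14 + 6.0 + 16 = -80.9 dBm

-80.9 dBm


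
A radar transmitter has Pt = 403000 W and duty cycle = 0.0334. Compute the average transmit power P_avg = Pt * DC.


P_avg = 403000 * 0.0334 = 13460.2 W

13460.2 W


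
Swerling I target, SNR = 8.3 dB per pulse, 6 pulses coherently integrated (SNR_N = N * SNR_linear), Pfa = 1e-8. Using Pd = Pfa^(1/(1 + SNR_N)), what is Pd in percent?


SNR_lin = 10^(8.3/10) = 6.76083
SNR_N = 6 * 6.76083 = 40.56498
1/(1 + SNR_N) = 1/41.56498 = 0.0240587
Pd = (1e-8)^0.0240587 = 0.64199
Pd = 64.2%

64.2%


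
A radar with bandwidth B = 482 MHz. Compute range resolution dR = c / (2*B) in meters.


dR = 3e8 / (2 * 482000000.0) = 0.31 m

0.31 m


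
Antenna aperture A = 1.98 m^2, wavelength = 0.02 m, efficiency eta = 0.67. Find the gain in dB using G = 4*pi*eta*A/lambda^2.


G_linear = 4*pi*0.67*1.98/0.02^2 = 41676.37
G_dB = 10*log10(41676.37) = 46.2 dB

46.2 dB


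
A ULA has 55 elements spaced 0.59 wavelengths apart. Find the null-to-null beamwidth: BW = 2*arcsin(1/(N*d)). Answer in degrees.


1/(N*d) = 1/(55*0.59) = 0.030817
BW = 2*arcsin(0.030817) = 3.5 degrees

3.5 degrees


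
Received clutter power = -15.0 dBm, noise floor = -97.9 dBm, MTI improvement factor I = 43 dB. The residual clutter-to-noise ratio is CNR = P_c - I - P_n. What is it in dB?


CNR = -15.0 - 43 - (-97.9) = 39.9 dB

39.9 dB


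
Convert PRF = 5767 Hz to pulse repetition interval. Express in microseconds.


PRI = 1/5767 = 0.0001734004 s = 173.4 us

173.4 us


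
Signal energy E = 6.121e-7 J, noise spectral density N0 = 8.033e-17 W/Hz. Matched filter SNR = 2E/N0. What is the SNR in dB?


SNR_lin = 2 * 6.121e-7 / 8.033e-17 = 1.524e10
SNR_dB = 10*log10(1.524e10) = 101.8 dB

101.8 dB


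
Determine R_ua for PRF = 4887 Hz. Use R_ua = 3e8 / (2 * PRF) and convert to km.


R_ua = 3e8 / (2 * 4887) = 30693.7 m = 30.7 km

30.7 km


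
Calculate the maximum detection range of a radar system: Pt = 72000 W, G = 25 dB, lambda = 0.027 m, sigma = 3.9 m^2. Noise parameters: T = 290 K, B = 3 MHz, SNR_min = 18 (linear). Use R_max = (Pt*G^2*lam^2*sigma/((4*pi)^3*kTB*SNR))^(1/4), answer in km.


G_lin = 10^(25/10) = 316.227766
R^4 = 72000 * 316.227766^2 * 0.027^2 * 3.9 / ((4*pi)^3 * 1.38e-23 * 290 * 3000000.0 * 18)
R^4 = 4.77336e16 m^4
R_max = (4.77336e16)^(1/4) = 14781.1 m = 14.8 km

14.8 km


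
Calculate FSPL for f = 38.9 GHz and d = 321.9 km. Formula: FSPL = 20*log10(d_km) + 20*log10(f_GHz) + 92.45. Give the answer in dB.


20*log10(321.9) = 50.15
20*log10(38.9) = 31.8
FSPL = 174.4 dB

174.4 dB
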